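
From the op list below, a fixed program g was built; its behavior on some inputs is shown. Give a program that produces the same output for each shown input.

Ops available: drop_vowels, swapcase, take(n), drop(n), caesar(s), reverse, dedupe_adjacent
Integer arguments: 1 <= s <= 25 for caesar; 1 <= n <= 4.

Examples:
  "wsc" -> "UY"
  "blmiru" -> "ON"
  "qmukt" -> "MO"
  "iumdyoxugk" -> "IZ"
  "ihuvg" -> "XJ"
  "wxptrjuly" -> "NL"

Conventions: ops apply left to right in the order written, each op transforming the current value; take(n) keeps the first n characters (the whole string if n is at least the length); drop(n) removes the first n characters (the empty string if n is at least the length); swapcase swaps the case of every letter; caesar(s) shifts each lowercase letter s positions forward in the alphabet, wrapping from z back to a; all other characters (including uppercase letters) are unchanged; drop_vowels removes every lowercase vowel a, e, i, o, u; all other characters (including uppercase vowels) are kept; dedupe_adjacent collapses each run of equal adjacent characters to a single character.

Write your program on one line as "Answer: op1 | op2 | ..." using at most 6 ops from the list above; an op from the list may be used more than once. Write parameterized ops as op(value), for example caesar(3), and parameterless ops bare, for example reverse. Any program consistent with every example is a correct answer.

reverse | drop_vowels | drop(1) | caesar(2) | take(2) | swapcase

Check, running the answer program on each example:
  "wsc" -> "csw" -> "csw" -> "sw" -> "uy" -> "uy" -> "UY"
  "blmiru" -> "urimlb" -> "rmlb" -> "mlb" -> "ond" -> "on" -> "ON"
  "qmukt" -> "tkumq" -> "tkmq" -> "kmq" -> "mos" -> "mo" -> "MO"
  "iumdyoxugk" -> "kguxoydmui" -> "kgxydm" -> "gxydm" -> "izafo" -> "iz" -> "IZ"
  "ihuvg" -> "gvuhi" -> "gvh" -> "vh" -> "xj" -> "xj" -> "XJ"
  "wxptrjuly" -> "ylujrtpxw" -> "yljrtpxw" -> "ljrtpxw" -> "nltvrzy" -> "nl" -> "NL"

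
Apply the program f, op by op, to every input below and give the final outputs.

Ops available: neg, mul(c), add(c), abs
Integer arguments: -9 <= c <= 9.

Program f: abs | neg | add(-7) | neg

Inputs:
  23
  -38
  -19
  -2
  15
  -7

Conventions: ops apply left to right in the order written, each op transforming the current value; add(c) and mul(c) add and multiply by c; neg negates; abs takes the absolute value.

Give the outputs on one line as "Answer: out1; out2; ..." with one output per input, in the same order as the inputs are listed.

30; 45; 26; 9; 22; 14

Execution, op by op:
  23 -> 23 -> -23 -> -30 -> 30
  -38 -> 38 -> -38 -> -45 -> 45
  -19 -> 19 -> -19 -> -26 -> 26
  -2 -> 2 -> -2 -> -9 -> 9
  15 -> 15 -> -15 -> -22 -> 22
  -7 -> 7 -> -7 -> -14 -> 14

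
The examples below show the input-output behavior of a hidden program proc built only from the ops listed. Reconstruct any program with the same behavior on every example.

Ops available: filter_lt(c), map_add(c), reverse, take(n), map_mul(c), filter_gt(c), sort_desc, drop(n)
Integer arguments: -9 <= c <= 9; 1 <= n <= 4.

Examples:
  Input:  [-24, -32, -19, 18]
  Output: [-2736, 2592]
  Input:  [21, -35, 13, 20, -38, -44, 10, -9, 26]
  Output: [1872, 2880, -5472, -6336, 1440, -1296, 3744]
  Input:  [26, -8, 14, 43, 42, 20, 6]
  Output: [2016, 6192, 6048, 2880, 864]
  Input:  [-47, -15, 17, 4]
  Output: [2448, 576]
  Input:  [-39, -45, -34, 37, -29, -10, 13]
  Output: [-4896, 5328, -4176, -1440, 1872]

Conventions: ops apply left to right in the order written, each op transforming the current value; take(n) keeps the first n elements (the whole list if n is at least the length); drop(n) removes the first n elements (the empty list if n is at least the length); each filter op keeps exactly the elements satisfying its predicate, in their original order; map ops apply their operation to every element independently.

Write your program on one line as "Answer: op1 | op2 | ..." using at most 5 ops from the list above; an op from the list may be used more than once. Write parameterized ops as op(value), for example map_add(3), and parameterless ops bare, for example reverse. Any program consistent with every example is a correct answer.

map_mul(-2) | map_mul(8) | map_mul(-9) | drop(2)

Check, running the answer program on each example:
  [-24, -32, -19, 18] -> [48, 64, 38, -36] -> [384, 512, 304, -288] -> [-3456, -4608, -2736, 2592] -> [-2736, 2592]
  [21, -35, 13, 20, -38, -44, 10, -9, 26] -> [-42, 70, -26, -40, 76, 88, -20, 18, -52] -> [-336, 560, -208, -320, 608, 704, -160, 144, -416] -> [3024, -5040, 1872, 2880, -5472, -6336, 1440, -1296, 3744] -> [1872, 2880, -5472, -6336, 1440, -1296, 3744]
  [26, -8, 14, 43, 42, 20, 6] -> [-52, 16, -28, -86, -84, -40, -12] -> [-416, 128, -224, -688, -672, -320, -96] -> [3744, -1152, 2016, 6192, 6048, 2880, 864] -> [2016, 6192, 6048, 2880, 864]
  [-47, -15, 17, 4] -> [94, 30, -34, -8] -> [752, 240, -272, -64] -> [-6768, -2160, 2448, 576] -> [2448, 576]
  [-39, -45, -34, 37, -29, -10, 13] -> [78, 90, 68, -74, 58, 20, -26] -> [624, 720, 544, -592, 464, 160, -208] -> [-5616, -6480, -4896, 5328, -4176, -1440, 1872] -> [-4896, 5328, -4176, -1440, 1872]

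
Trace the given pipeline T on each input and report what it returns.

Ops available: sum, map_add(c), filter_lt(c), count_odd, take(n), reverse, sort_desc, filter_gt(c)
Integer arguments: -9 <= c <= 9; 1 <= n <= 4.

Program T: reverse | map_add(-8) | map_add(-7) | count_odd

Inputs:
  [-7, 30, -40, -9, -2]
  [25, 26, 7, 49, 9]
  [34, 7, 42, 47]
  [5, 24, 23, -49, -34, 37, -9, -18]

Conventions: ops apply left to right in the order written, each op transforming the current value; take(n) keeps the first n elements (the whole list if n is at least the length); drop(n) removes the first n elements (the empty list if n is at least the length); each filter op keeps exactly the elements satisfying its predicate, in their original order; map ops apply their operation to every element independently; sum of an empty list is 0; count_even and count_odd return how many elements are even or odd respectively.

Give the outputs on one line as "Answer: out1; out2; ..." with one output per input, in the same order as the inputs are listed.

3; 1; 2; 3

Execution, op by op:
  [-7, 30, -40, -9, -2] -> [-2, -9, -40, 30, -7] -> [-10, -17, -48, 22, -15] -> [-17, -24, -55, 15, -22] -> 3
  [25, 26, 7, 49, 9] -> [9, 49, 7, 26, 25] -> [1, 41, -1, 18, 17] -> [-6, 34, -8, 11, 10] -> 1
  [34, 7, 42, 47] -> [47, 42, 7, 34] -> [39, 34, -1, 26] -> [32, 27, -8, 19] -> 2
  [5, 24, 23, -49, -34, 37, -9, -18] -> [-18, -9, 37, -34, -49, 23, 24, 5] -> [-26, -17, 29, -42, -57, 15, 16, -3] -> [-33, -24, 22, -49, -64, 8, 9, -10] -> 3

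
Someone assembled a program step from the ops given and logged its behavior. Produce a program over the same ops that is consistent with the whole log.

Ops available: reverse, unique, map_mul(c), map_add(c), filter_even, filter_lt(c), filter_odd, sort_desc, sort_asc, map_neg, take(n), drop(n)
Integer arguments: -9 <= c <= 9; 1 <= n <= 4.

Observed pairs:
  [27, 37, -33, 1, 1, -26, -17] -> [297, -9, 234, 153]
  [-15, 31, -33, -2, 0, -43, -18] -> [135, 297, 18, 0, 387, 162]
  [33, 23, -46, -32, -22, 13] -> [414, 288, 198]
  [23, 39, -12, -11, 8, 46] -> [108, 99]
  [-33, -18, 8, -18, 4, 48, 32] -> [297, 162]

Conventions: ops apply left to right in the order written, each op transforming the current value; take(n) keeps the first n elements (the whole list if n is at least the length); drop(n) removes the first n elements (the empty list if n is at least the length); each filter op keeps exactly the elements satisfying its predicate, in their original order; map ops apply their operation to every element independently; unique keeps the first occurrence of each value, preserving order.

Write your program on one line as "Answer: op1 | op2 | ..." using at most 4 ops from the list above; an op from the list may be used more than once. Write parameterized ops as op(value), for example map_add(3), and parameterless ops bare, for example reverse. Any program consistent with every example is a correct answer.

unique | filter_lt(3) | map_mul(-9)

Check, running the answer program on each example:
  [27, 37, -33, 1, 1, -26, -17] -> [27, 37, -33, 1, -26, -17] -> [-33, 1, -26, -17] -> [297, -9, 234, 153]
  [-15, 31, -33, -2, 0, -43, -18] -> [-15, 31, -33, -2, 0, -43, -18] -> [-15, -33, -2, 0, -43, -18] -> [135, 297, 18, 0, 387, 162]
  [33, 23, -46, -32, -22, 13] -> [33, 23, -46, -32, -22, 13] -> [-46, -32, -22] -> [414, 288, 198]
  [23, 39, -12, -11, 8, 46] -> [23, 39, -12, -11, 8, 46] -> [-12, -11] -> [108, 99]
  [-33, -18, 8, -18, 4, 48, 32] -> [-33, -18, 8, 4, 48, 32] -> [-33, -18] -> [297, 162]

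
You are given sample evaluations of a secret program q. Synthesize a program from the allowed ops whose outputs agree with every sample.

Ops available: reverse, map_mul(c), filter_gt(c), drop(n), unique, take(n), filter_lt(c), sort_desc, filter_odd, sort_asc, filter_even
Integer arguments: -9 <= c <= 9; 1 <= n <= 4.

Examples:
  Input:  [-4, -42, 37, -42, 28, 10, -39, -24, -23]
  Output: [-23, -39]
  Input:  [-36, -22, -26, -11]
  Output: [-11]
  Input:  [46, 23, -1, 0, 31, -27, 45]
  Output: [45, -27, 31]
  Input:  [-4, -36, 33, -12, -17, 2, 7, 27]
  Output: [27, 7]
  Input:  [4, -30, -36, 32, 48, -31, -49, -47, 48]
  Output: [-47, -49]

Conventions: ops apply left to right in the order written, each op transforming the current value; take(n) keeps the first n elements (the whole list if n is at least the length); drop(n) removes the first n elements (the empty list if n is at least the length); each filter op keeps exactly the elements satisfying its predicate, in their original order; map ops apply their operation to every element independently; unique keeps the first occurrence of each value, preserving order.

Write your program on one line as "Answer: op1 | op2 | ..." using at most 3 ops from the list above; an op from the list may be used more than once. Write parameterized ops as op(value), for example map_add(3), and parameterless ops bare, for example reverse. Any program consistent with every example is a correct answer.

reverse | take(3) | filter_odd

Check, running the answer program on each example:
  [-4, -42, 37, -42, 28, 10, -39, -24, -23] -> [-23, -24, -39, 10, 28, -42, 37, -42, -4] -> [-23, -24, -39] -> [-23, -39]
  [-36, -22, -26, -11] -> [-11, -26, -22, -36] -> [-11, -26, -22] -> [-11]
  [46, 23, -1, 0, 31, -27, 45] -> [45, -27, 31, 0, -1, 23, 46] -> [45, -27, 31] -> [45, -27, 31]
  [-4, -36, 33, -12, -17, 2, 7, 27] -> [27, 7, 2, -17, -12, 33, -36, -4] -> [27, 7, 2] -> [27, 7]
  [4, -30, -36, 32, 48, -31, -49, -47, 48] -> [48, -47, -49, -31, 48, 32, -36, -30, 4] -> [48, -47, -49] -> [-47, -49]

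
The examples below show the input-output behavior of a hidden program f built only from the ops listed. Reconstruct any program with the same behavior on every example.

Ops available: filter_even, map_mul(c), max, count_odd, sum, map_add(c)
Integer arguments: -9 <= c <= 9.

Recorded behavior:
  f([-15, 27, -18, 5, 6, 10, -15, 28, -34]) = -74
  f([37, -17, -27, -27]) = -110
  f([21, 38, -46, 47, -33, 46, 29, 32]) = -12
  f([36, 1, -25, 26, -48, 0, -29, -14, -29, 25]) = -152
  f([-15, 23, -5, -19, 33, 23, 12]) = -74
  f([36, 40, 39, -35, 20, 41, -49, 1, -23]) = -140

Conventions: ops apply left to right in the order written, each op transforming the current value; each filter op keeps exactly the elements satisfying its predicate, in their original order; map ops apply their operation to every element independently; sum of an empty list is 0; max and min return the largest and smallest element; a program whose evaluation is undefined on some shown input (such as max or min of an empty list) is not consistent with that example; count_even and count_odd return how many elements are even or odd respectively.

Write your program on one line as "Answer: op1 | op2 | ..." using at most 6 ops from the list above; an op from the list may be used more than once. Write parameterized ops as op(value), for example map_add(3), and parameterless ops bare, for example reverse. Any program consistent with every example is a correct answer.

map_add(-9) | map_add(-2) | map_add(-8) | filter_even | sum

Check, running the answer program on each example:
  [-15, 27, -18, 5, 6, 10, -15, 28, -34] -> [-24, 18, -27, -4, -3, 1, -24, 19, -43] -> [-26, 16, -29, -6, -5, -1, -26, 17, -45] -> [-34, 8, -37, -14, -13, -9, -34, 9, -53] -> [-34, 8, -14, -34] -> -74
  [37, -17, -27, -27] -> [28, -26, -36, -36] -> [26, -28, -38, -38] -> [18, -36, -46, -46] -> [18, -36, -46, -46] -> -110
  [21, 38, -46, 47, -33, 46, 29, 32] -> [12, 29, -55, 38, -42, 37, 20, 23] -> [10, 27, -57, 36, -44, 35, 18, 21] -> [2, 19, -65, 28, -52, 27, 10, 13] -> [2, 28, -52, 10] -> -12
  [36, 1, -25, 26, -48, 0, -29, -14, -29, 25] -> [27, -8, -34, 17, -57, -9, -38, -23, -38, 16] -> [25, -10, -36, 15, -59, -11, -40, -25, -40, 14] -> [17, -18, -44, 7, -67, -19, -48, -33, -48, 6] -> [-18, -44, -48, -48, 6] -> -152
  [-15, 23, -5, -19, 33, 23, 12] -> [-24, 14, -14, -28, 24, 14, 3] -> [-26, 12, -16, -30, 22, 12, 1] -> [-34, 4, -24, -38, 14, 4, -7] -> [-34, 4, -24, -38, 14, 4] -> -74
  [36, 40, 39, -35, 20, 41, -49, 1, -23] -> [27, 31, 30, -44, 11, 32, -58, -8, -32] -> [25, 29, 28, -46, 9, 30, -60, -10, -34] -> [17, 21, 20, -54, 1, 22, -68, -18, -42] -> [20, -54, 22, -68, -18, -42] -> -140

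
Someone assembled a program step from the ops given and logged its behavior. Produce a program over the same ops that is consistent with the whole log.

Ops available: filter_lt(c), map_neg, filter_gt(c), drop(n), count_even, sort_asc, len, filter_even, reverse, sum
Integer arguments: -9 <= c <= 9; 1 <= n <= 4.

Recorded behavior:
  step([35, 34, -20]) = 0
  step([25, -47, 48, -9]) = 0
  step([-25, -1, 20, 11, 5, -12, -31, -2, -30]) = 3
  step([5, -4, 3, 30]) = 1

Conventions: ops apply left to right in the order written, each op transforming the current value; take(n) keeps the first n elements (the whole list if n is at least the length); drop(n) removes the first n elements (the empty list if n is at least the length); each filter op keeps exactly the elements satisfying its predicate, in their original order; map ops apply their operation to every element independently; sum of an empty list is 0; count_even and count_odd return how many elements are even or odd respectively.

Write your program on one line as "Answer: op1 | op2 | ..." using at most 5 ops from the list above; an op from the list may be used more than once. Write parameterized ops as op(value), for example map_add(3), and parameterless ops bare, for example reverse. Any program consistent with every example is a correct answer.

map_neg | sort_asc | drop(3) | count_even

Check, running the answer program on each example:
  [35, 34, -20] -> [-35, -34, 20] -> [-35, -34, 20] -> [] -> 0
  [25, -47, 48, -9] -> [-25, 47, -48, 9] -> [-48, -25, 9, 47] -> [47] -> 0
  [-25, -1, 20, 11, 5, -12, -31, -2, -30] -> [25, 1, -20, -11, -5, 12, 31, 2, 30] -> [-20, -11, -5, 1, 2, 12, 25, 30, 31] -> [1, 2, 12, 25, 30, 31] -> 3
  [5, -4, 3, 30] -> [-5, 4, -3, -30] -> [-30, -5, -3, 4] -> [4] -> 1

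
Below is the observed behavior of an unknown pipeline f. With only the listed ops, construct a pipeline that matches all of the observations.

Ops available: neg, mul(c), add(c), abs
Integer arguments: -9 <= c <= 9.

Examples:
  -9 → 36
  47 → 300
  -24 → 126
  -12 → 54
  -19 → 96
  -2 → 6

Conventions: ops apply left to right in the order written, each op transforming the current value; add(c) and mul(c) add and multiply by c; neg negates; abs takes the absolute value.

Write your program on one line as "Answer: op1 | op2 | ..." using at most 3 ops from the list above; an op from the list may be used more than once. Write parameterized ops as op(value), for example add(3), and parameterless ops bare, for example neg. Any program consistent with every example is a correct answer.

add(3) | mul(6) | abs

Check, running the answer program on each example:
  -9 -> -6 -> -36 -> 36
  47 -> 50 -> 300 -> 300
  -24 -> -21 -> -126 -> 126
  -12 -> -9 -> -54 -> 54
  -19 -> -16 -> -96 -> 96
  -2 -> 1 -> 6 -> 6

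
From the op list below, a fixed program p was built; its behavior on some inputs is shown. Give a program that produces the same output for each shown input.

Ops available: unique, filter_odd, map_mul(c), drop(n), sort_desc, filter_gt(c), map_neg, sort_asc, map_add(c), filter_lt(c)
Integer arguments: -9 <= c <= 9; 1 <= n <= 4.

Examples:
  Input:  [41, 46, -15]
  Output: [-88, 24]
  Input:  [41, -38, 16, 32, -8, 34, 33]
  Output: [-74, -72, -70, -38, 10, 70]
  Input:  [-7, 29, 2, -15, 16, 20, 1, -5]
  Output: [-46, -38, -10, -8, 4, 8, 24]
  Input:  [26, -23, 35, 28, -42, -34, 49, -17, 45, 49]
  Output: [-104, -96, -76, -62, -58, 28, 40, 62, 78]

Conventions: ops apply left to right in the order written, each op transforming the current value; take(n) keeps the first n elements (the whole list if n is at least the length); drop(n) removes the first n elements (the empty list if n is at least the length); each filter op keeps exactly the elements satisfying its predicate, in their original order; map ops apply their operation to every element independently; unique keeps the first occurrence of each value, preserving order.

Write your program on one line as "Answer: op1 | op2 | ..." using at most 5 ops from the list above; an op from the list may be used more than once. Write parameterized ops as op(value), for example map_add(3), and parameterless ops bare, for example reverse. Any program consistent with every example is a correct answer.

sort_desc | map_add(5) | map_add(-2) | drop(1) | map_mul(-2)

Check, running the answer program on each example:
  [41, 46, -15] -> [46, 41, -15] -> [51, 46, -10] -> [49, 44, -12] -> [44, -12] -> [-88, 24]
  [41, -38, 16, 32, -8, 34, 33] -> [41, 34, 33, 32, 16, -8, -38] -> [46, 39, 38, 37, 21, -3, -33] -> [44, 37, 36, 35, 19, -5, -35] -> [37, 36, 35, 19, -5, -35] -> [-74, -72, -70, -38, 10, 70]
  [-7, 29, 2, -15, 16, 20, 1, -5] -> [29, 20, 16, 2, 1, -5, -7, -15] -> [34, 25, 21, 7, 6, 0, -2, -10] -> [32, 23, 19, 5, 4, -2, -4, -12] -> [23, 19, 5, 4, -2, -4, -12] -> [-46, -38, -10, -8, 4, 8, 24]
  [26, -23, 35, 28, -42, -34, 49, -17, 45, 49] -> [49, 49, 45, 35, 28, 26, -17, -23, -34, -42] -> [54, 54, 50, 40, 33, 31, -12, -18, -29, -37] -> [52, 52, 48, 38, 31, 29, -14, -20, -31, -39] -> [52, 48, 38, 31, 29, -14, -20, -31, -39] -> [-104, -96, -76, -62, -58, 28, 40, 62, 78]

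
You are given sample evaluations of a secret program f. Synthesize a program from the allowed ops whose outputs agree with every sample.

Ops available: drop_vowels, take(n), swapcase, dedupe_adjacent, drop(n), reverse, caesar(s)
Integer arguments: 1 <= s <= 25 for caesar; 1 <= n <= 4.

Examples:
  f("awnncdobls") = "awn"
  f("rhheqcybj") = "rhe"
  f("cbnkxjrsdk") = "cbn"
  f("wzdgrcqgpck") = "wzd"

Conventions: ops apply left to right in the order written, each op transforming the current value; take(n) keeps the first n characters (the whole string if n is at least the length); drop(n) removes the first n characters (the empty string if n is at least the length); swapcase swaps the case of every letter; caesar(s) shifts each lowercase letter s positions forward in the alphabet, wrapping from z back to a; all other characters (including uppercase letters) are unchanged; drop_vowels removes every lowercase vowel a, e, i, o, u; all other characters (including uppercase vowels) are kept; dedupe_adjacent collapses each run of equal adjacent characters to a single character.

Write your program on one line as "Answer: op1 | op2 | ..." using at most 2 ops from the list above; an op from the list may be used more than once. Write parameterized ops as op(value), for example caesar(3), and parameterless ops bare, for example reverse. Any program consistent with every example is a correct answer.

dedupe_adjacent | take(3)

Check, running the answer program on each example:
  "awnncdobls" -> "awncdobls" -> "awn"
  "rhheqcybj" -> "rheqcybj" -> "rhe"
  "cbnkxjrsdk" -> "cbnkxjrsdk" -> "cbn"
  "wzdgrcqgpck" -> "wzdgrcqgpck" -> "wzd"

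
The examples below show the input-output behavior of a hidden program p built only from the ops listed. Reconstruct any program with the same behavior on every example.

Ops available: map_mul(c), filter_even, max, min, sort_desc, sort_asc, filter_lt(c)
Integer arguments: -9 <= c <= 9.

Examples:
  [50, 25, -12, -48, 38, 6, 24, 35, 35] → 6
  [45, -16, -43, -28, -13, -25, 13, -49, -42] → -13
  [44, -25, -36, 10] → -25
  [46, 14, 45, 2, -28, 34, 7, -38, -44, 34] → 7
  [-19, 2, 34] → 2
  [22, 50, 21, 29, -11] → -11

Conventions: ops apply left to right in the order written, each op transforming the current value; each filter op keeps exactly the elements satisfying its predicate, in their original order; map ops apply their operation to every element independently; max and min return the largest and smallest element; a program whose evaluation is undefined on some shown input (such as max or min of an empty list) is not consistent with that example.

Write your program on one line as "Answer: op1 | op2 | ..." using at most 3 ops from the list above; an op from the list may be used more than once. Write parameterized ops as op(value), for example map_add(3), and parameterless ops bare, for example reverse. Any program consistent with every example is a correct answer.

filter_lt(9) | max

Check, running the answer program on each example:
  [50, 25, -12, -48, 38, 6, 24, 35, 35] -> [-12, -48, 6] -> 6
  [45, -16, -43, -28, -13, -25, 13, -49, -42] -> [-16, -43, -28, -13, -25, -49, -42] -> -13
  [44, -25, -36, 10] -> [-25, -36] -> -25
  [46, 14, 45, 2, -28, 34, 7, -38, -44, 34] -> [2, -28, 7, -38, -44] -> 7
  [-19, 2, 34] -> [-19, 2] -> 2
  [22, 50, 21, 29, -11] -> [-11] -> -11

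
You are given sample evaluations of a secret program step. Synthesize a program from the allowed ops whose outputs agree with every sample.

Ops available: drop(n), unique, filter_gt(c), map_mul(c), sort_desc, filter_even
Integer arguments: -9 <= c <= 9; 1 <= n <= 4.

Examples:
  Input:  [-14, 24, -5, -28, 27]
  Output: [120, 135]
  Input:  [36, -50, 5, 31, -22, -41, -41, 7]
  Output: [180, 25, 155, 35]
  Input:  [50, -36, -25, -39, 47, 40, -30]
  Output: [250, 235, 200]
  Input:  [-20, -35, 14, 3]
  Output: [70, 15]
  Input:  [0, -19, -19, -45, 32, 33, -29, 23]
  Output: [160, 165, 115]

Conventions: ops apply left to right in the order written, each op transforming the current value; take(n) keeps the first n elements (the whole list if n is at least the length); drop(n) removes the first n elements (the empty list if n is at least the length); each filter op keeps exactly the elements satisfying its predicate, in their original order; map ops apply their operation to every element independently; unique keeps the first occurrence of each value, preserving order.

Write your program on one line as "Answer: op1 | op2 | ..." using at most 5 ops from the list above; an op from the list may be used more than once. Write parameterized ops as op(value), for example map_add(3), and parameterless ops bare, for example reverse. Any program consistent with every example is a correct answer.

map_mul(-1) | map_mul(-5) | unique | filter_gt(4)

Check, running the answer program on each example:
  [-14, 24, -5, -28, 27] -> [14, -24, 5, 28, -27] -> [-70, 120, -25, -140, 135] -> [-70, 120, -25, -140, 135] -> [120, 135]
  [36, -50, 5, 31, -22, -41, -41, 7] -> [-36, 50, -5, -31, 22, 41, 41, -7] -> [180, -250, 25, 155, -110, -205, -205, 35] -> [180, -250, 25, 155, -110, -205, 35] -> [180, 25, 155, 35]
  [50, -36, -25, -39, 47, 40, -30] -> [-50, 36, 25, 39, -47, -40, 30] -> [250, -180, -125, -195, 235, 200, -150] -> [250, -180, -125, -195, 235, 200, -150] -> [250, 235, 200]
  [-20, -35, 14, 3] -> [20, 35, -14, -3] -> [-100, -175, 70, 15] -> [-100, -175, 70, 15] -> [70, 15]
  [0, -19, -19, -45, 32, 33, -29, 23] -> [0, 19, 19, 45, -32, -33, 29, -23] -> [0, -95, -95, -225, 160, 165, -145, 115] -> [0, -95, -225, 160, 165, -145, 115] -> [160, 165, 115]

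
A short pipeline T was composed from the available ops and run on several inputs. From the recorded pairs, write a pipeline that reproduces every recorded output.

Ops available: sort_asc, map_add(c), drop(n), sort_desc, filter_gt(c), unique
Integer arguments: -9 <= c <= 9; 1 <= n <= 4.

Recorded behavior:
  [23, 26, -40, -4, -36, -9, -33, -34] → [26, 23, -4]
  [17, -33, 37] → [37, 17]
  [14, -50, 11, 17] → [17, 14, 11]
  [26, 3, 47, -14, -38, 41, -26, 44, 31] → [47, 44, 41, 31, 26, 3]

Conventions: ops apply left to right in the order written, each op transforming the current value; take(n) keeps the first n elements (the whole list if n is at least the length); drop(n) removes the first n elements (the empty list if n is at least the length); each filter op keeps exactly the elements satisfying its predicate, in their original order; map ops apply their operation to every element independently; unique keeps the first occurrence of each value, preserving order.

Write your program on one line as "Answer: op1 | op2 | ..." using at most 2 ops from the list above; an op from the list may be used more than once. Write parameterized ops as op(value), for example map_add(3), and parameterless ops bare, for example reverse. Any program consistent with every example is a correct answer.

filter_gt(-9) | sort_desc

Check, running the answer program on each example:
  [23, 26, -40, -4, -36, -9, -33, -34] -> [23, 26, -4] -> [26, 23, -4]
  [17, -33, 37] -> [17, 37] -> [37, 17]
  [14, -50, 11, 17] -> [14, 11, 17] -> [17, 14, 11]
  [26, 3, 47, -14, -38, 41, -26, 44, 31] -> [26, 3, 47, 41, 44, 31] -> [47, 44, 41, 31, 26, 3]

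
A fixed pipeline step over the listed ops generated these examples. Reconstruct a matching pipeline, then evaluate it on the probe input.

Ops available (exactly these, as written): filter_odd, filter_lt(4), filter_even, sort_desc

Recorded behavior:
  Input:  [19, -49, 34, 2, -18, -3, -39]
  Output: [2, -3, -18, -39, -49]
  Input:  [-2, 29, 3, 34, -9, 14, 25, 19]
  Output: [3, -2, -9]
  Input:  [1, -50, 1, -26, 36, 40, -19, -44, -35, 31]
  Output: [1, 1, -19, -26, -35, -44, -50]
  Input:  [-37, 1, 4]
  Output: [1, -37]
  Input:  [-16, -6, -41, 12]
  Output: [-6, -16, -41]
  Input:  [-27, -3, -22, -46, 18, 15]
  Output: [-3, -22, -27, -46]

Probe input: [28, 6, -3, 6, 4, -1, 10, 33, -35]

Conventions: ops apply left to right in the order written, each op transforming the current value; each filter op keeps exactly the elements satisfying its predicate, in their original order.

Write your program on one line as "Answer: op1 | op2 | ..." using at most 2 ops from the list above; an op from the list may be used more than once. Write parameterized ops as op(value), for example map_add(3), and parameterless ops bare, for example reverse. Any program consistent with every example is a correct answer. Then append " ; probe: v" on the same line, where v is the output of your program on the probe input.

filter_lt(4) | sort_desc ; probe: [-1, -3, -35]

Check, running the answer program on each example:
  [19, -49, 34, 2, -18, -3, -39] -> [-49, 2, -18, -3, -39] -> [2, -3, -18, -39, -49]
  [-2, 29, 3, 34, -9, 14, 25, 19] -> [-2, 3, -9] -> [3, -2, -9]
  [1, -50, 1, -26, 36, 40, -19, -44, -35, 31] -> [1, -50, 1, -26, -19, -44, -35] -> [1, 1, -19, -26, -35, -44, -50]
  [-37, 1, 4] -> [-37, 1] -> [1, -37]
  [-16, -6, -41, 12] -> [-16, -6, -41] -> [-6, -16, -41]
  [-27, -3, -22, -46, 18, 15] -> [-27, -3, -22, -46] -> [-3, -22, -27, -46]
  probe: [28, 6, -3, 6, 4, -1, 10, 33, -35] -> [-3, -1, -35] -> [-1, -3, -35]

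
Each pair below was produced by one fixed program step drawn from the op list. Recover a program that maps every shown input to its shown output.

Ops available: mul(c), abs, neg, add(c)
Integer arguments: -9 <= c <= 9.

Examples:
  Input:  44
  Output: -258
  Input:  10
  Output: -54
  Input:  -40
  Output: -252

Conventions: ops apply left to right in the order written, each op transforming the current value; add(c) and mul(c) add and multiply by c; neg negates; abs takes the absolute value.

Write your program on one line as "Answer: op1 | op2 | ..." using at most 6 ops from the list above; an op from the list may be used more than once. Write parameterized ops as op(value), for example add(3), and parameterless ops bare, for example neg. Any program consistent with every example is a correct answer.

mul(6) | add(-9) | abs | neg | add(-3)

Check, running the answer program on each example:
  44 -> 264 -> 255 -> 255 -> -255 -> -258
  10 -> 60 -> 51 -> 51 -> -51 -> -54
  -40 -> -240 -> -249 -> 249 -> -249 -> -252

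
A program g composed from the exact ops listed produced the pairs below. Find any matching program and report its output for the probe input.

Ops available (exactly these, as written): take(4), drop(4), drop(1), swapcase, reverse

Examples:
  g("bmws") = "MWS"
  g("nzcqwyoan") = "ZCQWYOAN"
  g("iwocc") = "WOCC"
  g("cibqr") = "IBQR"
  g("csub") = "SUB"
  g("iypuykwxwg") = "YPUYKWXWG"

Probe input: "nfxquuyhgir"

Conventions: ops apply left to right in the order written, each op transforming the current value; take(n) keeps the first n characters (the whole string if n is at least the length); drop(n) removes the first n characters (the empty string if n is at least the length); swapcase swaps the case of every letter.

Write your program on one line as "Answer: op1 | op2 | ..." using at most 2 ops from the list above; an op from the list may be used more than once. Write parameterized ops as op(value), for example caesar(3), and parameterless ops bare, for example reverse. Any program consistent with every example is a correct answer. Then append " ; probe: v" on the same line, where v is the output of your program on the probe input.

swapcase | drop(1) ; probe: "FXQUUYHGIR"

Check, running the answer program on each example:
  "bmws" -> "BMWS" -> "MWS"
  "nzcqwyoan" -> "NZCQWYOAN" -> "ZCQWYOAN"
  "iwocc" -> "IWOCC" -> "WOCC"
  "cibqr" -> "CIBQR" -> "IBQR"
  "csub" -> "CSUB" -> "SUB"
  "iypuykwxwg" -> "IYPUYKWXWG" -> "YPUYKWXWG"
  probe: "nfxquuyhgir" -> "NFXQUUYHGIR" -> "FXQUUYHGIR"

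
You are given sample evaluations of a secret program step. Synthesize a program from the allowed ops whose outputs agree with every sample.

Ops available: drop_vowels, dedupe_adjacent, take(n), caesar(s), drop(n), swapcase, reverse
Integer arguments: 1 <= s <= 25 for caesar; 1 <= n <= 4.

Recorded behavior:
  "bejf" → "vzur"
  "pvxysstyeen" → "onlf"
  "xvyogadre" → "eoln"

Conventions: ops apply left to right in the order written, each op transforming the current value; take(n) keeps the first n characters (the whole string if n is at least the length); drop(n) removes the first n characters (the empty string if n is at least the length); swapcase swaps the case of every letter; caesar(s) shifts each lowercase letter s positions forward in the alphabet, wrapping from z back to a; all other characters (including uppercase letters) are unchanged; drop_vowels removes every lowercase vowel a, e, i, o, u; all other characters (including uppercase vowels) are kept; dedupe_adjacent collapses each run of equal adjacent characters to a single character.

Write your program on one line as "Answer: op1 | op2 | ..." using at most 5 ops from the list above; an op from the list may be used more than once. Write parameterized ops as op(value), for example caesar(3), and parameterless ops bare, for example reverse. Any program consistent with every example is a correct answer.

caesar(16) | dedupe_adjacent | take(4) | reverse

Check, running the answer program on each example:
  "bejf" -> "ruzv" -> "ruzv" -> "ruzv" -> "vzur"
  "pvxysstyeen" -> "flnoiijouud" -> "flnoijoud" -> "flno" -> "onlf"
  "xvyogadre" -> "nloewqthu" -> "nloewqthu" -> "nloe" -> "eoln"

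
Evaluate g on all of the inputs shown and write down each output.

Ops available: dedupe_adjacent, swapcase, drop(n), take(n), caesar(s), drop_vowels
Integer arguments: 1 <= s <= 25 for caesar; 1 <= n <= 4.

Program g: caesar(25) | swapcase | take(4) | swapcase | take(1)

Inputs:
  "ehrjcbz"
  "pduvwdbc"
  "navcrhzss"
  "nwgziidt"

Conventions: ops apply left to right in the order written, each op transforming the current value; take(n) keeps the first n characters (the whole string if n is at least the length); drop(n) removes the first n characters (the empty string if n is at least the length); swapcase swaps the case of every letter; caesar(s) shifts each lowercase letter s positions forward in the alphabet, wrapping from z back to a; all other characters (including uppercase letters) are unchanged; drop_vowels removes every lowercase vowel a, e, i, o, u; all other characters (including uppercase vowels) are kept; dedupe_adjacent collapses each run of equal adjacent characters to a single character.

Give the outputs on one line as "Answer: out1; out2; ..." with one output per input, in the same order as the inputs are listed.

"d"; "o"; "m"; "m"

Execution, op by op:
  "ehrjcbz" -> "dgqibay" -> "DGQIBAY" -> "DGQI" -> "dgqi" -> "d"
  "pduvwdbc" -> "octuvcab" -> "OCTUVCAB" -> "OCTU" -> "octu" -> "o"
  "navcrhzss" -> "mzubqgyrr" -> "MZUBQGYRR" -> "MZUB" -> "mzub" -> "m"
  "nwgziidt" -> "mvfyhhcs" -> "MVFYHHCS" -> "MVFY" -> "mvfy" -> "m"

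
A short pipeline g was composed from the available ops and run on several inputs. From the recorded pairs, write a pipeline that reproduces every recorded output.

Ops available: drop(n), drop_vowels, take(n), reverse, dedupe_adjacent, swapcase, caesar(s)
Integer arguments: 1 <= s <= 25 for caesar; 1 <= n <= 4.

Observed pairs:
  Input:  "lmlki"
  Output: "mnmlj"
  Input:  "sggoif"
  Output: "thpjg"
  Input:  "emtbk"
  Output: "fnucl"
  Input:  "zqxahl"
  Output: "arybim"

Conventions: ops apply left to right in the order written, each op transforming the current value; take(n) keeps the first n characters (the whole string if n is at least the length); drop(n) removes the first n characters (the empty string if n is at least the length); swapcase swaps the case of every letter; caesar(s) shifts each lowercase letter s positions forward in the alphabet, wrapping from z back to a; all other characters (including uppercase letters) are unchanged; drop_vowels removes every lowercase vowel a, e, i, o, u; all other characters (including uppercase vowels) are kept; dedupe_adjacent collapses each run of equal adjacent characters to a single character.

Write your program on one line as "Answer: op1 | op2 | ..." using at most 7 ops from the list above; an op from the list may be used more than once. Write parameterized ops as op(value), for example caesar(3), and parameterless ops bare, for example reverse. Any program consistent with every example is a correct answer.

caesar(25) | reverse | dedupe_adjacent | reverse | caesar(21) | caesar(7)

Check, running the answer program on each example:
  "lmlki" -> "klkjh" -> "hjklk" -> "hjklk" -> "klkjh" -> "fgfec" -> "mnmlj"
  "sggoif" -> "rffnhe" -> "ehnffr" -> "ehnfr" -> "rfnhe" -> "maicz" -> "thpjg"
  "emtbk" -> "dlsaj" -> "jasld" -> "jasld" -> "dlsaj" -> "ygnve" -> "fnucl"
  "zqxahl" -> "ypwzgk" -> "kgzwpy" -> "kgzwpy" -> "ypwzgk" -> "tkrubf" -> "arybim"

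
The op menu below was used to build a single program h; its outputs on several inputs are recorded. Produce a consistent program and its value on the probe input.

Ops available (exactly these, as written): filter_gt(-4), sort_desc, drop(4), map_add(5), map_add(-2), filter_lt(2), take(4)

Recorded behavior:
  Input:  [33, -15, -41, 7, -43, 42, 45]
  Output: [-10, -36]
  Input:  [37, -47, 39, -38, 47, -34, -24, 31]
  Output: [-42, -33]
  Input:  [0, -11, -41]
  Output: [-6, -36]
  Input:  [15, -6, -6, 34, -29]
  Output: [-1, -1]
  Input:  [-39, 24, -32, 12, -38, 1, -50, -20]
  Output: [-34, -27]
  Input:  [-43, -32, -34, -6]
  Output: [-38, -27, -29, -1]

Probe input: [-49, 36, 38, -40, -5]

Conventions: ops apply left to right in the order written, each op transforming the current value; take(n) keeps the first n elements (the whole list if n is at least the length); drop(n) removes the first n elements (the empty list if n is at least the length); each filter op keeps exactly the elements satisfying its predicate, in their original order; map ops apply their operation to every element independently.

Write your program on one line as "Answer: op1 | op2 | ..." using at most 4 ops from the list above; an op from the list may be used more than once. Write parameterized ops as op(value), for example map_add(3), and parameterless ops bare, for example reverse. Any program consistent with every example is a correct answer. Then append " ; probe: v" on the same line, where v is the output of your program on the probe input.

take(4) | map_add(5) | filter_lt(2) ; probe: [-44, -35]

Check, running the answer program on each example:
  [33, -15, -41, 7, -43, 42, 45] -> [33, -15, -41, 7] -> [38, -10, -36, 12] -> [-10, -36]
  [37, -47, 39, -38, 47, -34, -24, 31] -> [37, -47, 39, -38] -> [42, -42, 44, -33] -> [-42, -33]
  [0, -11, -41] -> [0, -11, -41] -> [5, -6, -36] -> [-6, -36]
  [15, -6, -6, 34, -29] -> [15, -6, -6, 34] -> [20, -1, -1, 39] -> [-1, -1]
  [-39, 24, -32, 12, -38, 1, -50, -20] -> [-39, 24, -32, 12] -> [-34, 29, -27, 17] -> [-34, -27]
  [-43, -32, -34, -6] -> [-43, -32, -34, -6] -> [-38, -27, -29, -1] -> [-38, -27, -29, -1]
  probe: [-49, 36, 38, -40, -5] -> [-49, 36, 38, -40] -> [-44, 41, 43, -35] -> [-44, -35]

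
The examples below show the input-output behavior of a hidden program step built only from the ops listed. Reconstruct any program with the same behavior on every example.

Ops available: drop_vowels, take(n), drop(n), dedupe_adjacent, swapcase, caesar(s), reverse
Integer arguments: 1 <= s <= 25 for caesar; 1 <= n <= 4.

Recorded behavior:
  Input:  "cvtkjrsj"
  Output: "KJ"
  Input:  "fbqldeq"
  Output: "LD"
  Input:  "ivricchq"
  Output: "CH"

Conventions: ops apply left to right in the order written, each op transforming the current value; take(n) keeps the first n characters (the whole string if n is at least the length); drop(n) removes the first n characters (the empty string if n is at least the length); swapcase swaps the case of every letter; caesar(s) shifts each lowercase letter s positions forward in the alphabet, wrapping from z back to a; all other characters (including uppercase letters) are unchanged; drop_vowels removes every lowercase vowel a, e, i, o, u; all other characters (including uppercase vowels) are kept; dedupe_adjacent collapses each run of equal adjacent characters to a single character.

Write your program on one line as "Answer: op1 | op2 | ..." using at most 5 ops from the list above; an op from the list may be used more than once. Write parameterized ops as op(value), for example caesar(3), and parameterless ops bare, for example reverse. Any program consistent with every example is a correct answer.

drop_vowels | drop(3) | take(2) | swapcase

Check, running the answer program on each example:
  "cvtkjrsj" -> "cvtkjrsj" -> "kjrsj" -> "kj" -> "KJ"
  "fbqldeq" -> "fbqldq" -> "ldq" -> "ld" -> "LD"
  "ivricchq" -> "vrcchq" -> "chq" -> "ch" -> "CH"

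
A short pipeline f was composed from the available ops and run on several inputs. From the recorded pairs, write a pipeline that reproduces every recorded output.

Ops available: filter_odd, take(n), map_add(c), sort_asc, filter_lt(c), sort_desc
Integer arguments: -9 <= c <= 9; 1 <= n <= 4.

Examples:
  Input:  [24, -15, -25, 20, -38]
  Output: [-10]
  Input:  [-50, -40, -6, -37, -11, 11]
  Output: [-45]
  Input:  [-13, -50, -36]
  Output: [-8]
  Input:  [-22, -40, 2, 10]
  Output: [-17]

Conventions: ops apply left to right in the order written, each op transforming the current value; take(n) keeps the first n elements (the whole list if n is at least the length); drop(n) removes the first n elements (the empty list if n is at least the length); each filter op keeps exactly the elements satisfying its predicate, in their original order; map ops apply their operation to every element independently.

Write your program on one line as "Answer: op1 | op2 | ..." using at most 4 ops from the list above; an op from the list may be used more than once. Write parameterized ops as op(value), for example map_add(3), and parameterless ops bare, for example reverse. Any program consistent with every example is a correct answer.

filter_lt(7) | take(1) | map_add(-4) | map_add(9)

Check, running the answer program on each example:
  [24, -15, -25, 20, -38] -> [-15, -25, -38] -> [-15] -> [-19] -> [-10]
  [-50, -40, -6, -37, -11, 11] -> [-50, -40, -6, -37, -11] -> [-50] -> [-54] -> [-45]
  [-13, -50, -36] -> [-13, -50, -36] -> [-13] -> [-17] -> [-8]
  [-22, -40, 2, 10] -> [-22, -40, 2] -> [-22] -> [-26] -> [-17]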